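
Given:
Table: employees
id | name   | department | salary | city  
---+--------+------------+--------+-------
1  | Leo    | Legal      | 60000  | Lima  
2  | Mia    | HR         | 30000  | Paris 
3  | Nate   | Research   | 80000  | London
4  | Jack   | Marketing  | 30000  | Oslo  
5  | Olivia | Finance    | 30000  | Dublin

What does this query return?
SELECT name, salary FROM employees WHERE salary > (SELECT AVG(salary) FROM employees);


Subquery: AVG(salary) = 46000.0
Filtering: salary > 46000.0
  Leo (60000) -> MATCH
  Nate (80000) -> MATCH


2 rows:
Leo, 60000
Nate, 80000


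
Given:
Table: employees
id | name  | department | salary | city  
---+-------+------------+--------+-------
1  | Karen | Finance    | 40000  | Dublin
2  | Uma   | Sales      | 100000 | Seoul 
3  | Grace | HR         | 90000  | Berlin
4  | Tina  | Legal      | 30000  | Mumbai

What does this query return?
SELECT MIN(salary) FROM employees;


Salaries: 40000, 100000, 90000, 30000
MIN = 30000

30000


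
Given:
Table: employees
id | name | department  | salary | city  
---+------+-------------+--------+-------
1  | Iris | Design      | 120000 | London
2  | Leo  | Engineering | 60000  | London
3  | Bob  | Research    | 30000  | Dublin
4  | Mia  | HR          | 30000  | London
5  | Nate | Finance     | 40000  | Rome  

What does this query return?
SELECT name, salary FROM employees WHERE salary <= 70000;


Filtering: salary <= 70000
Matching: 4 rows

4 rows:
Leo, 60000
Bob, 30000
Mia, 30000
Nate, 40000


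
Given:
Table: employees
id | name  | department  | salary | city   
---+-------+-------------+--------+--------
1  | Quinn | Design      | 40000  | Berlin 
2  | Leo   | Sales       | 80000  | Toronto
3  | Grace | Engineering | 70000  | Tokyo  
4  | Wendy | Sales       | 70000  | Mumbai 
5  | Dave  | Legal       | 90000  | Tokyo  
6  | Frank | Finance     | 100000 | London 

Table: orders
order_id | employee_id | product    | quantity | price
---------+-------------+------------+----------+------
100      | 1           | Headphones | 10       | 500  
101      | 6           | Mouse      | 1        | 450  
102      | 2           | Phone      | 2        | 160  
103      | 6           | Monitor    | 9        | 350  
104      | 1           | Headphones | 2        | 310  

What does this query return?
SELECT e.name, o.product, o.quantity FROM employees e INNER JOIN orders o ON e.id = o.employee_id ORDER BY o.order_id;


Joining employees.id = orders.employee_id:
  employee Quinn (id=1) -> order Headphones
  employee Frank (id=6) -> order Mouse
  employee Leo (id=2) -> order Phone
  employee Frank (id=6) -> order Monitor
  employee Quinn (id=1) -> order Headphones


5 rows:
Quinn, Headphones, 10
Frank, Mouse, 1
Leo, Phone, 2
Frank, Monitor, 9
Quinn, Headphones, 2


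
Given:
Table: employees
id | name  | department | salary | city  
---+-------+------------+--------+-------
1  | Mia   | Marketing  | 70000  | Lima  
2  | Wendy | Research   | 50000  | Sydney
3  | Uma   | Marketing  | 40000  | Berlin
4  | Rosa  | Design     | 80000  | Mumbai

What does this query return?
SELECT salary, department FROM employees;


Projecting columns: salary, department

4 rows:
70000, Marketing
50000, Research
40000, Marketing
80000, Design


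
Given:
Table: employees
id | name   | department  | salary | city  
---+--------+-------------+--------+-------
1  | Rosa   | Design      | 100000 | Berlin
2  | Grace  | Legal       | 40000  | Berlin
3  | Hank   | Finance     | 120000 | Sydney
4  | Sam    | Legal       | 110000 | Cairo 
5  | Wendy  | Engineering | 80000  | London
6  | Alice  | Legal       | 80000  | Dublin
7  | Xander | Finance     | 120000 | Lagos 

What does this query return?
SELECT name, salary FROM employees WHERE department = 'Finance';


Filtering: department = 'Finance'
Matching rows: 2

2 rows:
Hank, 120000
Xander, 120000


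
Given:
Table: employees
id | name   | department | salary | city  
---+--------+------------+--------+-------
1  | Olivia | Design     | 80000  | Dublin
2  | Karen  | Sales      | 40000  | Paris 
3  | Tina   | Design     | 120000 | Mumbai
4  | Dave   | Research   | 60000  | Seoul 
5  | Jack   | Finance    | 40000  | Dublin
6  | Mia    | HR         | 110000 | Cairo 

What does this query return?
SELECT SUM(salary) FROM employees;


SUM(salary) = 80000 + 40000 + 120000 + 60000 + 40000 + 110000 = 450000

450000


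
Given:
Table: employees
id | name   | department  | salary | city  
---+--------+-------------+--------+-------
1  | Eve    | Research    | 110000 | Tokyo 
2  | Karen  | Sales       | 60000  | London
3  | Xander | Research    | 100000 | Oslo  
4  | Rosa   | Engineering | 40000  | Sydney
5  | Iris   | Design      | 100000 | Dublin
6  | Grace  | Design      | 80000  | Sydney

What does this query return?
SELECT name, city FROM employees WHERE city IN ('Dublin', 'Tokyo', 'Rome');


Filtering: city IN ('Dublin', 'Tokyo', 'Rome')
Matching: 2 rows

2 rows:
Eve, Tokyo
Iris, Dublin


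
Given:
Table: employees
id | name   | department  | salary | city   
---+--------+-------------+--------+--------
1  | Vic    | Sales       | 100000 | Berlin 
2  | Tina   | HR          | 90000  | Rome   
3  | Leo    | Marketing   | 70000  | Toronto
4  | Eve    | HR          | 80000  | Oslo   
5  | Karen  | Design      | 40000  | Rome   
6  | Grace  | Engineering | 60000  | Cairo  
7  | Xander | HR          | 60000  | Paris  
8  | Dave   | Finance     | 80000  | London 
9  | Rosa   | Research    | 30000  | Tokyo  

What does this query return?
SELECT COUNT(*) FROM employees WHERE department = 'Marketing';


Counting rows where department = 'Marketing'
  Leo -> MATCH


1


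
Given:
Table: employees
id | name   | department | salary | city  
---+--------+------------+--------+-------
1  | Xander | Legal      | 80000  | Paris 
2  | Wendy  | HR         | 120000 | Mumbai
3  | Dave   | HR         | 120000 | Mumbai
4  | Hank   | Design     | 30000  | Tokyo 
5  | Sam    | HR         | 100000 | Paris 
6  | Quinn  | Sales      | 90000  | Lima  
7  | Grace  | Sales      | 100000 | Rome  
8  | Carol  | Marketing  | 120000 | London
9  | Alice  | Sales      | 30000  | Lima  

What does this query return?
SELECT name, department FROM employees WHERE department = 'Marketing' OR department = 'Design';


Filtering: department = 'Marketing' OR 'Design'
Matching: 2 rows

2 rows:
Hank, Design
Carol, Marketing


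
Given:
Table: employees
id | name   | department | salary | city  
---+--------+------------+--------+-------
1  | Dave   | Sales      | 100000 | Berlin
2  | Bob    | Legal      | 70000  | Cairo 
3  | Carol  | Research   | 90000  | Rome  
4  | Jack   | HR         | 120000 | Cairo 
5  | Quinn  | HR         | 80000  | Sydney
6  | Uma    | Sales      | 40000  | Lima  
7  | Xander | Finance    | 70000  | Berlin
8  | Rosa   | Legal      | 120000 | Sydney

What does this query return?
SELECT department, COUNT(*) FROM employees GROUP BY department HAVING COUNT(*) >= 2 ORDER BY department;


Groups with count >= 2:
  HR: 2 -> PASS
  Legal: 2 -> PASS
  Sales: 2 -> PASS
  Finance: 1 -> filtered out
  Research: 1 -> filtered out


3 groups:
HR, 2
Legal, 2
Sales, 2


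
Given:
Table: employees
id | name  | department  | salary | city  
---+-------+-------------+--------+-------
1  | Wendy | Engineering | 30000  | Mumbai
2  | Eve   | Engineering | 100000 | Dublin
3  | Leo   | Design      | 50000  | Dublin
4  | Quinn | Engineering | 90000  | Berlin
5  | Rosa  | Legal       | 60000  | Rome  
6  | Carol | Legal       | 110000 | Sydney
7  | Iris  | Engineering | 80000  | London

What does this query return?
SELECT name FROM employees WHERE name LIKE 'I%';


LIKE 'I%' matches names starting with 'I'
Matching: 1

1 rows:
Iris


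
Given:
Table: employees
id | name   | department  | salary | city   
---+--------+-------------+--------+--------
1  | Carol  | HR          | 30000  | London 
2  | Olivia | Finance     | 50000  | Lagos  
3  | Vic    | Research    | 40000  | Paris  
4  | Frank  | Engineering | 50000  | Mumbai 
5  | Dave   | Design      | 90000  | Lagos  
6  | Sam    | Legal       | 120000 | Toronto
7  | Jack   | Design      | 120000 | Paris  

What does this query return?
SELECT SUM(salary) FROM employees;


SUM(salary) = 30000 + 50000 + 40000 + 50000 + 90000 + 120000 + 120000 = 500000

500000


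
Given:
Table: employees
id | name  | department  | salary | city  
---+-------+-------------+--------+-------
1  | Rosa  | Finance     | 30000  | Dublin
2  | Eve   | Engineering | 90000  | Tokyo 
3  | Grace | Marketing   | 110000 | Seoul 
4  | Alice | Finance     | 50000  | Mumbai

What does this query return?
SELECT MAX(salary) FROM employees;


Salaries: 30000, 90000, 110000, 50000
MAX = 110000

110000


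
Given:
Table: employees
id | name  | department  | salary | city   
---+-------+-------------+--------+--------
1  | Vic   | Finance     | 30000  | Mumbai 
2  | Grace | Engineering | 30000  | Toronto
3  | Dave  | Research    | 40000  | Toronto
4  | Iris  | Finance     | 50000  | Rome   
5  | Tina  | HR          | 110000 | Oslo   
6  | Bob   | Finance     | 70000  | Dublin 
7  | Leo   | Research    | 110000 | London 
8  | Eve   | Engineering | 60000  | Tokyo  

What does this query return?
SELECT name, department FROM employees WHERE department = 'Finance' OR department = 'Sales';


Filtering: department = 'Finance' OR 'Sales'
Matching: 3 rows

3 rows:
Vic, Finance
Iris, Finance
Bob, Finance


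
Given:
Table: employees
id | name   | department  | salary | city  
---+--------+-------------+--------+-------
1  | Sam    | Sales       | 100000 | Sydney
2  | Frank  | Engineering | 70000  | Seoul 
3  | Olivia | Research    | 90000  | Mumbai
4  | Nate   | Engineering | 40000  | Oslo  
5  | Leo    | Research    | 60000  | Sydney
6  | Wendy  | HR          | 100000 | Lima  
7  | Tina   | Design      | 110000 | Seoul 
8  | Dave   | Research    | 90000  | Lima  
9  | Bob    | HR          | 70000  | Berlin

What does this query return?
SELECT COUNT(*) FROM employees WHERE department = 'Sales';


Counting rows where department = 'Sales'
  Sam -> MATCH


1


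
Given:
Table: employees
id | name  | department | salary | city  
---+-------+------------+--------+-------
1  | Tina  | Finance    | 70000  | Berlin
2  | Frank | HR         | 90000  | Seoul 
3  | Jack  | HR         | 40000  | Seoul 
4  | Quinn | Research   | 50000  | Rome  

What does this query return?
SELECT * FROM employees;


SELECT * returns all 4 rows with all columns

4 rows:
1, Tina, Finance, 70000, Berlin
2, Frank, HR, 90000, Seoul
3, Jack, HR, 40000, Seoul
4, Quinn, Research, 50000, Rome


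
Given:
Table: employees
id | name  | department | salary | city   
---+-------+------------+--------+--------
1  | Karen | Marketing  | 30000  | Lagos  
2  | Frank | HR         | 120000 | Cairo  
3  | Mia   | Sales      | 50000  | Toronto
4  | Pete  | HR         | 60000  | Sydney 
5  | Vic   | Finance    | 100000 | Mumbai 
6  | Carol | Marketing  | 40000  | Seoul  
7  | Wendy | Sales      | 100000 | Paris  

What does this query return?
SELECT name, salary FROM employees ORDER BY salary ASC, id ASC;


Sorting by salary ASC, then id ASC for ties

7 rows:
Karen, 30000
Carol, 40000
Mia, 50000
Pete, 60000
Vic, 100000
Wendy, 100000
Frank, 120000


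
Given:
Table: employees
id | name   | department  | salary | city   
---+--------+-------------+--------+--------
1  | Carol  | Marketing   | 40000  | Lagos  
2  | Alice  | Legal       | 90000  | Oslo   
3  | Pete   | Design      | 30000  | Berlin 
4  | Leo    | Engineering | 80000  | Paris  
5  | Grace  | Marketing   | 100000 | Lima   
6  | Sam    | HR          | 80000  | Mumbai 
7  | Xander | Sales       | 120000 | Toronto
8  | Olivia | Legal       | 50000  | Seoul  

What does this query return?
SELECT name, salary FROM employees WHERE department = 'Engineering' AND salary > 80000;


Filtering: department = 'Engineering' AND salary > 80000
Matching: 0 rows

Empty result set (0 rows)


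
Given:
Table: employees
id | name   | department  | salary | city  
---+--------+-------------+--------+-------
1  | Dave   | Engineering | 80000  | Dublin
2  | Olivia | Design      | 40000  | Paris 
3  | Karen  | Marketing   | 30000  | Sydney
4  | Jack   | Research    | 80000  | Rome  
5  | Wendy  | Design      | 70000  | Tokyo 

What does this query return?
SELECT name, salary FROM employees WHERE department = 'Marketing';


Filtering: department = 'Marketing'
Matching rows: 1

1 rows:
Karen, 30000


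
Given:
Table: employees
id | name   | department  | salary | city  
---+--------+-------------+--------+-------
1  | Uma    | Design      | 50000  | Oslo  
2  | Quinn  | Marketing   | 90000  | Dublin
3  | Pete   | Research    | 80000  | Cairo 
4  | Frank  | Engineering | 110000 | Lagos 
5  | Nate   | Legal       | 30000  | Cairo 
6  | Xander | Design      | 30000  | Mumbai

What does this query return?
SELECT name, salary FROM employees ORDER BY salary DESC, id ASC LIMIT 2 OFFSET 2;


Sort by salary DESC (id ASC tiebreak), then skip 2 and take 2
Rows 3 through 4

2 rows:
Pete, 80000
Uma, 50000


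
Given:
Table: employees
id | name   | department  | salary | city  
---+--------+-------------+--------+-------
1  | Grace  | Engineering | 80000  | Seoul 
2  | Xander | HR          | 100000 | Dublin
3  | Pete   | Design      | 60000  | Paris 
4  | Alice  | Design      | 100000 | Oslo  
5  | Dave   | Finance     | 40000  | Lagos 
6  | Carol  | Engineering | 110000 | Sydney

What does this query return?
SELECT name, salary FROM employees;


Projecting columns: name, salary

6 rows:
Grace, 80000
Xander, 100000
Pete, 60000
Alice, 100000
Dave, 40000
Carol, 110000


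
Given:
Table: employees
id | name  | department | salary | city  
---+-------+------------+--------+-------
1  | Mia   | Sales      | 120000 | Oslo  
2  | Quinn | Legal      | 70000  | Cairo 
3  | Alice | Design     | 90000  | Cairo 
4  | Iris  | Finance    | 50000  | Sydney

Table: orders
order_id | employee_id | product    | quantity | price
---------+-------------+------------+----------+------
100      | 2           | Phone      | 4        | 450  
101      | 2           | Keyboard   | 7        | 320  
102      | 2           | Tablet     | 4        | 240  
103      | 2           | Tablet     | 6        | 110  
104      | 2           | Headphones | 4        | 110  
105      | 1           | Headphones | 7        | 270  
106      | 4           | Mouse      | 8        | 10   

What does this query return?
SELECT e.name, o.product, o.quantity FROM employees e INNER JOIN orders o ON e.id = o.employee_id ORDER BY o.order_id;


Joining employees.id = orders.employee_id:
  employee Quinn (id=2) -> order Phone
  employee Quinn (id=2) -> order Keyboard
  employee Quinn (id=2) -> order Tablet
  employee Quinn (id=2) -> order Tablet
  employee Quinn (id=2) -> order Headphones
  employee Mia (id=1) -> order Headphones
  employee Iris (id=4) -> order Mouse


7 rows:
Quinn, Phone, 4
Quinn, Keyboard, 7
Quinn, Tablet, 4
Quinn, Tablet, 6
Quinn, Headphones, 4
Mia, Headphones, 7
Iris, Mouse, 8


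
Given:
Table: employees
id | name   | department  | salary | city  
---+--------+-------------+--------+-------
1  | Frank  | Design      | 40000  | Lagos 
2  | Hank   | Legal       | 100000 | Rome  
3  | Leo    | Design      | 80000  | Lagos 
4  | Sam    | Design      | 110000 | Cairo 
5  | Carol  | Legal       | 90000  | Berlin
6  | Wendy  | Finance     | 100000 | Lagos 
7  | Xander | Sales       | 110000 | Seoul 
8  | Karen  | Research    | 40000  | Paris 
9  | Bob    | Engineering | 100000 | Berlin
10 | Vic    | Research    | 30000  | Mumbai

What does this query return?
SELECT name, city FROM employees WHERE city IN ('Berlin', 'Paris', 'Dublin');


Filtering: city IN ('Berlin', 'Paris', 'Dublin')
Matching: 3 rows

3 rows:
Carol, Berlin
Karen, Paris
Bob, Berlin


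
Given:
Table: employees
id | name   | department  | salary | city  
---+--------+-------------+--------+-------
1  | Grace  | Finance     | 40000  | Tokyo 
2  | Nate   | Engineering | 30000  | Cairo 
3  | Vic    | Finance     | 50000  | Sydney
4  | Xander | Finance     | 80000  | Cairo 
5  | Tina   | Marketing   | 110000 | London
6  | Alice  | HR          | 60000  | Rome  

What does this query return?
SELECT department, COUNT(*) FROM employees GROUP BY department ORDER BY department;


Assigning each row to its department group:
  Grace -> Finance
  Nate -> Engineering
  Vic -> Finance
  Xander -> Finance
  Tina -> Marketing
  Alice -> HR


4 groups:
Engineering, 1
Finance, 3
HR, 1
Marketing, 1


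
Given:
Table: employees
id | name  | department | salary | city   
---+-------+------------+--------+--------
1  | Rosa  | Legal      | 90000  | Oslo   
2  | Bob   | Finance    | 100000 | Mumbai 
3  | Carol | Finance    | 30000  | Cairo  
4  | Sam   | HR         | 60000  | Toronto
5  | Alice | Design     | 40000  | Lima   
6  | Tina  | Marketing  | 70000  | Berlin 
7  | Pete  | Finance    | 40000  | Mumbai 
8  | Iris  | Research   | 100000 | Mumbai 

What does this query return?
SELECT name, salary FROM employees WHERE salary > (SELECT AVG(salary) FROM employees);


Subquery: AVG(salary) = 66250.0
Filtering: salary > 66250.0
  Rosa (90000) -> MATCH
  Bob (100000) -> MATCH
  Tina (70000) -> MATCH
  Iris (100000) -> MATCH


4 rows:
Rosa, 90000
Bob, 100000
Tina, 70000
Iris, 100000


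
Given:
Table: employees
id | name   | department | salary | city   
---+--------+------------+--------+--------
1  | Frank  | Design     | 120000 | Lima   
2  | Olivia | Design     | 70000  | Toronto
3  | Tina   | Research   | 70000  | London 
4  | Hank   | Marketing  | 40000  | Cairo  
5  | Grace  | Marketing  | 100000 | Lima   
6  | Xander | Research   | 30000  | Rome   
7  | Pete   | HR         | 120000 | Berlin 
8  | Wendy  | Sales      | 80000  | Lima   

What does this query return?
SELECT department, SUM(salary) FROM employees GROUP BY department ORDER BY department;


Summing salary within each department:
  Design: 120000 + 70000 = 190000
  HR: 120000 = 120000
  Marketing: 40000 + 100000 = 140000
  Research: 70000 + 30000 = 100000
  Sales: 80000 = 80000


5 groups:
Design, 190000
HR, 120000
Marketing, 140000
Research, 100000
Sales, 80000


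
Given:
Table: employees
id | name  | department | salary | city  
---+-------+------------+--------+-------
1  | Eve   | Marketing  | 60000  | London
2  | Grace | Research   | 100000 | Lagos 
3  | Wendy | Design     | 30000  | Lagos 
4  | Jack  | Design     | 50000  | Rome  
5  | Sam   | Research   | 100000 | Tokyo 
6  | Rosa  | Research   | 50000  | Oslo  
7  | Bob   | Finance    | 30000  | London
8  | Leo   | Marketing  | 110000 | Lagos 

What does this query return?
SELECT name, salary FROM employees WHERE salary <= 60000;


Filtering: salary <= 60000
Matching: 5 rows

5 rows:
Eve, 60000
Wendy, 30000
Jack, 50000
Rosa, 50000
Bob, 30000


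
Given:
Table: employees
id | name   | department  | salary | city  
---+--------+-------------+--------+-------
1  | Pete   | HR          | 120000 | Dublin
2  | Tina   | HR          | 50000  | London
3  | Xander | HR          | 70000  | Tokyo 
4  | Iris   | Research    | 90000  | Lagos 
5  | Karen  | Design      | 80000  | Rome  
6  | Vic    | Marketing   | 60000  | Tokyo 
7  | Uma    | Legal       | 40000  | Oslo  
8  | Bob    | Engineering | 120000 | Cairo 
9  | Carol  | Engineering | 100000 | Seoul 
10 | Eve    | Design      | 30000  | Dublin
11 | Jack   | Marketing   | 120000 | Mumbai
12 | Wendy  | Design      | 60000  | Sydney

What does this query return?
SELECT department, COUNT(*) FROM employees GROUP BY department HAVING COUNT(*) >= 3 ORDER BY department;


Groups with count >= 3:
  Design: 3 -> PASS
  HR: 3 -> PASS
  Engineering: 2 -> filtered out
  Legal: 1 -> filtered out
  Marketing: 2 -> filtered out
  Research: 1 -> filtered out


2 groups:
Design, 3
HR, 3


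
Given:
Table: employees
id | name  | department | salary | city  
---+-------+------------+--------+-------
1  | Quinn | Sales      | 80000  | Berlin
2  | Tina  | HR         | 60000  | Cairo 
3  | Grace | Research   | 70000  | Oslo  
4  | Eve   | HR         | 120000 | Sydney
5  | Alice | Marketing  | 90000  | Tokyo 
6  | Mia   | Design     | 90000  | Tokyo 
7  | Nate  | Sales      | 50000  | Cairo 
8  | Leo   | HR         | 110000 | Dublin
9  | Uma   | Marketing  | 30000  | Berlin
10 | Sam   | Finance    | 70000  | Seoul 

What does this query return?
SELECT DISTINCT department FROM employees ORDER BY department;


All 'department' values (row order): Sales, HR, Research, HR, Marketing, Design, Sales, HR, Marketing, Finance
Removing duplicates leaves 6 unique value(s).

6 values:
Design
Finance
HR
Marketing
Research
Sales


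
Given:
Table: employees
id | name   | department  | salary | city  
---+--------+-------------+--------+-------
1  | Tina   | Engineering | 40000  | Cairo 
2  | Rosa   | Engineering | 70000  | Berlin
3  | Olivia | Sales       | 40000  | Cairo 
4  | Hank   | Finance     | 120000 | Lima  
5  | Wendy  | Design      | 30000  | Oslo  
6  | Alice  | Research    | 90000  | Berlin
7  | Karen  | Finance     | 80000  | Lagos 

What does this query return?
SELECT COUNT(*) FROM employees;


COUNT(*) counts all rows

7


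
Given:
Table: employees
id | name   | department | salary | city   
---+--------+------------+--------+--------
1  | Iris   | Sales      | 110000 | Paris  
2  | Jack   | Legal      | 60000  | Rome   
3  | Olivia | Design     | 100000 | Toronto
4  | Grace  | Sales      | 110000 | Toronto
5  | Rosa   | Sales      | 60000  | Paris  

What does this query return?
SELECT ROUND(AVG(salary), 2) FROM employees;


SUM(salary) = 440000
COUNT = 5
ROUND(AVG, 2) = ROUND(440000 / 5, 2) = 88000.0

88000.0


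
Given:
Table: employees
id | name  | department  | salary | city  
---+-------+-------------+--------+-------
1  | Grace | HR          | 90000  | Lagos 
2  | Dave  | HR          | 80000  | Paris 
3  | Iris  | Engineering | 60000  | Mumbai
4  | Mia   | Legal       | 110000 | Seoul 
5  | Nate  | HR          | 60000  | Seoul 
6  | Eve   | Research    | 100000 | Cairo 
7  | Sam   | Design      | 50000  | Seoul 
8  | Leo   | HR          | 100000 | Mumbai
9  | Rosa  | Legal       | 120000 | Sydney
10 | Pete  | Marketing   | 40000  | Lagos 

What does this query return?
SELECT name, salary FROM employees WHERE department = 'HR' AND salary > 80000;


Filtering: department = 'HR' AND salary > 80000
Matching: 2 rows

2 rows:
Grace, 90000
Leo, 100000


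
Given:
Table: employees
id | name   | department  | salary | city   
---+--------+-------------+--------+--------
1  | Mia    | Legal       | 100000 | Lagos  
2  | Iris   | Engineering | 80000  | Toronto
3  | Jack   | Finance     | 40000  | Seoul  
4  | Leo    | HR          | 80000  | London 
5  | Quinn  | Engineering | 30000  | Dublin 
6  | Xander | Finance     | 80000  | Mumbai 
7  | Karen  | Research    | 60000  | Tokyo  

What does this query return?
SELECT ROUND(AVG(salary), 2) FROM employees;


SUM(salary) = 470000
COUNT = 7
ROUND(AVG, 2) = ROUND(470000 / 7, 2) = 67142.86

67142.86


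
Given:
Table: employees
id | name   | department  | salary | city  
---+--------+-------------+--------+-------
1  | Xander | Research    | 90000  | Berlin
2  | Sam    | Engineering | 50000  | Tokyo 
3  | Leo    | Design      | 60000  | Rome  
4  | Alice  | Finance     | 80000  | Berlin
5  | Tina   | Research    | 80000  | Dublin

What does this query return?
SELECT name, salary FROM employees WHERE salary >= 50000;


Filtering: salary >= 50000
Matching: 5 rows

5 rows:
Xander, 90000
Sam, 50000
Leo, 60000
Alice, 80000
Tina, 80000


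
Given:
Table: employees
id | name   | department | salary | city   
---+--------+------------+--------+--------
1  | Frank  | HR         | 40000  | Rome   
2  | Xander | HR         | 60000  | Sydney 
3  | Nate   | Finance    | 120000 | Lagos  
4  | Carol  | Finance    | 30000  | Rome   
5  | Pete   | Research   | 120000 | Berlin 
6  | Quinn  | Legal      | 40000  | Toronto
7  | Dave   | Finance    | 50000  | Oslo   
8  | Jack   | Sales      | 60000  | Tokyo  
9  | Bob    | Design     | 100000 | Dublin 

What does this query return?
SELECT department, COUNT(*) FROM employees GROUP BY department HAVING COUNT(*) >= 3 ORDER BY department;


Groups with count >= 3:
  Finance: 3 -> PASS
  Design: 1 -> filtered out
  HR: 2 -> filtered out
  Legal: 1 -> filtered out
  Research: 1 -> filtered out
  Sales: 1 -> filtered out


1 groups:
Finance, 3


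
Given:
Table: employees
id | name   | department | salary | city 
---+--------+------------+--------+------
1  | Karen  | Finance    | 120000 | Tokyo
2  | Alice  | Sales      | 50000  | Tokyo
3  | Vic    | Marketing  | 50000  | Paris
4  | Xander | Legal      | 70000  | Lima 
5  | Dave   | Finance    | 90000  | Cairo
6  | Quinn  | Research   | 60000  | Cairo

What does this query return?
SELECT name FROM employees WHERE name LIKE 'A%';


LIKE 'A%' matches names starting with 'A'
Matching: 1

1 rows:
Alice


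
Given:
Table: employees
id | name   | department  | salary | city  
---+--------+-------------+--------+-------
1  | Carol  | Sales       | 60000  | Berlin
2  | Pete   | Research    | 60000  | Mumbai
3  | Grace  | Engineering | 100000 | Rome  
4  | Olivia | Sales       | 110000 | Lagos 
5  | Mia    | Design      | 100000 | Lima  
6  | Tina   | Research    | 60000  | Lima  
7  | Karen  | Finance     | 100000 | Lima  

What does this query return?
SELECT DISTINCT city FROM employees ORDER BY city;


All 'city' values (row order): Berlin, Mumbai, Rome, Lagos, Lima, Lima, Lima
Removing duplicates leaves 5 unique value(s).

5 values:
Berlin
Lagos
Lima
Mumbai
Rome


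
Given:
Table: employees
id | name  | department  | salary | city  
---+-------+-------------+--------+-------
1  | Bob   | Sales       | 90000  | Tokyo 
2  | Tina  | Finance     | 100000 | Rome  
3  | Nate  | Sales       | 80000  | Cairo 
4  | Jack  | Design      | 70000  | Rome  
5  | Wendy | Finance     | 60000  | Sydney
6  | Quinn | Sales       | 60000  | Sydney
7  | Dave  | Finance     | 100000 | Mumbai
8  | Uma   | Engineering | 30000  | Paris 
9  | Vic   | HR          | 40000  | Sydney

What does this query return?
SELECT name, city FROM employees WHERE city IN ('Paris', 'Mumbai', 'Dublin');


Filtering: city IN ('Paris', 'Mumbai', 'Dublin')
Matching: 2 rows

2 rows:
Dave, Mumbai
Uma, Paris


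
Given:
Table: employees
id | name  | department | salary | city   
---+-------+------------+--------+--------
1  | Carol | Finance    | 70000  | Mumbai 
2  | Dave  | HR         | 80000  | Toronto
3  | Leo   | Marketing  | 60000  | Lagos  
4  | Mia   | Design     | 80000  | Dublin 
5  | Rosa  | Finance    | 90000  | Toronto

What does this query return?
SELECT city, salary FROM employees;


Projecting columns: city, salary

5 rows:
Mumbai, 70000
Toronto, 80000
Lagos, 60000
Dublin, 80000
Toronto, 90000


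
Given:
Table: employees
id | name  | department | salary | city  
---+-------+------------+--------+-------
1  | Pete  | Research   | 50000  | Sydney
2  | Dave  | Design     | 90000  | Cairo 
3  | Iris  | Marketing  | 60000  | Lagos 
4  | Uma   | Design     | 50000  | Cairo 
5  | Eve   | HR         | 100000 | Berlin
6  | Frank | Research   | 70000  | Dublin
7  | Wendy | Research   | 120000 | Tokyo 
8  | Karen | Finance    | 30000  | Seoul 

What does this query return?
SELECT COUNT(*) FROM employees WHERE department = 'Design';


Counting rows where department = 'Design'
  Dave -> MATCH
  Uma -> MATCH


2


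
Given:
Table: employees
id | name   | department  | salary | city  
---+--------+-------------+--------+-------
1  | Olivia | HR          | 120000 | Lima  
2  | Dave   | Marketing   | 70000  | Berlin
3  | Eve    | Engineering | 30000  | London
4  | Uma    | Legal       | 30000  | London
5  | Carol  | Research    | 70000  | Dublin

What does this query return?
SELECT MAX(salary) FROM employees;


Salaries: 120000, 70000, 30000, 30000, 70000
MAX = 120000

120000


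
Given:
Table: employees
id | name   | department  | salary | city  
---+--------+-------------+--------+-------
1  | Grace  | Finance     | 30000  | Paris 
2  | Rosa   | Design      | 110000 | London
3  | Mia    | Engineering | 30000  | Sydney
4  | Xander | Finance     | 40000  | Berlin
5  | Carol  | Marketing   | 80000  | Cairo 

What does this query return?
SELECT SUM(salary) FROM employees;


SUM(salary) = 30000 + 110000 + 30000 + 40000 + 80000 = 290000

290000


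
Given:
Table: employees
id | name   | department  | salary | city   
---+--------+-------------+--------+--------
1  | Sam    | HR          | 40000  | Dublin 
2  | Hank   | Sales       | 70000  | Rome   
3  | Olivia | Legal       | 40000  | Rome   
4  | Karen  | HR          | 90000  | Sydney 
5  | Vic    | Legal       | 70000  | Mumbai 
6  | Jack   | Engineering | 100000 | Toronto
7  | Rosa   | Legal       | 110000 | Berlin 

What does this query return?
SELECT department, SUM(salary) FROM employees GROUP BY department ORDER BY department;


Summing salary within each department:
  Engineering: 100000 = 100000
  HR: 40000 + 90000 = 130000
  Legal: 40000 + 70000 + 110000 = 220000
  Sales: 70000 = 70000


4 groups:
Engineering, 100000
HR, 130000
Legal, 220000
Sales, 70000


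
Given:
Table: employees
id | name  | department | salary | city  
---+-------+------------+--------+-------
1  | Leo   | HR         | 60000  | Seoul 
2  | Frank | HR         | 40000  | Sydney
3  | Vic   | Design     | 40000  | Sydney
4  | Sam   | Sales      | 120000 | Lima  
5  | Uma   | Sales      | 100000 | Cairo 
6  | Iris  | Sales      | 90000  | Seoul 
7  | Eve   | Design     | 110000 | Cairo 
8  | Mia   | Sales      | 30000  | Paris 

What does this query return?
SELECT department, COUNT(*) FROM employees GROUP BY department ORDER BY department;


Assigning each row to its department group:
  Leo -> HR
  Frank -> HR
  Vic -> Design
  Sam -> Sales
  Uma -> Sales
  Iris -> Sales
  Eve -> Design
  Mia -> Sales


3 groups:
Design, 2
HR, 2
Sales, 4


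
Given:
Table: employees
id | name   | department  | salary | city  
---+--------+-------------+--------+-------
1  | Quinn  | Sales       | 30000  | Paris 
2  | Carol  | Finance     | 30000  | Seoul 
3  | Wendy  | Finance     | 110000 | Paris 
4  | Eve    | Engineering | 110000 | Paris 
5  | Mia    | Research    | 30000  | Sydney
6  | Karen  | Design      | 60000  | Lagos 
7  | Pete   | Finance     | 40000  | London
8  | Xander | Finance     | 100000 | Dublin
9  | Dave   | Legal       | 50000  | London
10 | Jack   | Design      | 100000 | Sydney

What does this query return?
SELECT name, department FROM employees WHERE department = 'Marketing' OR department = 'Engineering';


Filtering: department = 'Marketing' OR 'Engineering'
Matching: 1 rows

1 rows:
Eve, Engineering


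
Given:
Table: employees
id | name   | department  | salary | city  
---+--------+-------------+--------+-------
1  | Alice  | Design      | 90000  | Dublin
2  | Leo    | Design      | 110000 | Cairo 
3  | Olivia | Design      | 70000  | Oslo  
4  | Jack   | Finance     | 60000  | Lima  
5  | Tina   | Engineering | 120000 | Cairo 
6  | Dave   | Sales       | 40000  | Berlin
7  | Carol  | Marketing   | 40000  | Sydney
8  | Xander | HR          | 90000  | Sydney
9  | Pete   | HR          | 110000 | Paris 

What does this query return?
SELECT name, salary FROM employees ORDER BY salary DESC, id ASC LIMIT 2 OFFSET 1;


Sort by salary DESC (id ASC tiebreak), then skip 1 and take 2
Rows 2 through 3

2 rows:
Leo, 110000
Pete, 110000


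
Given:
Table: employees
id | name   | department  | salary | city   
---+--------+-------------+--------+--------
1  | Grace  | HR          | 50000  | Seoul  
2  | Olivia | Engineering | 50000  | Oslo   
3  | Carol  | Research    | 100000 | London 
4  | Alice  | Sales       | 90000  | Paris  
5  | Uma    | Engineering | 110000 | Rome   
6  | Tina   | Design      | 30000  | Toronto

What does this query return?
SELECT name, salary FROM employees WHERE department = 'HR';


Filtering: department = 'HR'
Matching rows: 1

1 rows:
Grace, 50000


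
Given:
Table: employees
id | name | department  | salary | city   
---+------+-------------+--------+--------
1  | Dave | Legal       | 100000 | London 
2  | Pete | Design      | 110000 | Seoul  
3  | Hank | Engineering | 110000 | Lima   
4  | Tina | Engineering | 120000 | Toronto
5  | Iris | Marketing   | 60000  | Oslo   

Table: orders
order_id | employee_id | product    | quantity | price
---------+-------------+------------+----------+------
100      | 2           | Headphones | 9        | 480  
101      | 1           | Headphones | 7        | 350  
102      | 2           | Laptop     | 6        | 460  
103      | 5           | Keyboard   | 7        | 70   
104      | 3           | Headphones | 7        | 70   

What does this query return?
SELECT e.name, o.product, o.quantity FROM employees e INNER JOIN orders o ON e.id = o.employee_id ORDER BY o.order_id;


Joining employees.id = orders.employee_id:
  employee Pete (id=2) -> order Headphones
  employee Dave (id=1) -> order Headphones
  employee Pete (id=2) -> order Laptop
  employee Iris (id=5) -> order Keyboard
  employee Hank (id=3) -> order Headphones


5 rows:
Pete, Headphones, 9
Dave, Headphones, 7
Pete, Laptop, 6
Iris, Keyboard, 7
Hank, Headphones, 7


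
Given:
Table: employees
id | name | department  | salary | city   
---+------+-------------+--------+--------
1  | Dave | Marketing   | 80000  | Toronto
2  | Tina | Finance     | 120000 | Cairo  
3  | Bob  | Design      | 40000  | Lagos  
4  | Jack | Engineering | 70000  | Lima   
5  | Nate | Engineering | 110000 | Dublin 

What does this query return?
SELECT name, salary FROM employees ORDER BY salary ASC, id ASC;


Sorting by salary ASC, then id ASC for ties

5 rows:
Bob, 40000
Jack, 70000
Dave, 80000
Nate, 110000
Tina, 120000


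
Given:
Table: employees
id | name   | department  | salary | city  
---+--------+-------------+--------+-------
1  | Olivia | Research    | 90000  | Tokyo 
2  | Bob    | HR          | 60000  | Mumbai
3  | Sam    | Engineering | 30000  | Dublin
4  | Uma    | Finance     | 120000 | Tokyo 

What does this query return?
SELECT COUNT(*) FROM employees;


COUNT(*) counts all rows

4


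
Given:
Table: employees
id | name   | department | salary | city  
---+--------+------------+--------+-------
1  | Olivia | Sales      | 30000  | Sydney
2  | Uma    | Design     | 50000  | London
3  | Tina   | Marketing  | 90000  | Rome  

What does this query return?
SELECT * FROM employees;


SELECT * returns all 3 rows with all columns

3 rows:
1, Olivia, Sales, 30000, Sydney
2, Uma, Design, 50000, London
3, Tina, Marketing, 90000, Rome


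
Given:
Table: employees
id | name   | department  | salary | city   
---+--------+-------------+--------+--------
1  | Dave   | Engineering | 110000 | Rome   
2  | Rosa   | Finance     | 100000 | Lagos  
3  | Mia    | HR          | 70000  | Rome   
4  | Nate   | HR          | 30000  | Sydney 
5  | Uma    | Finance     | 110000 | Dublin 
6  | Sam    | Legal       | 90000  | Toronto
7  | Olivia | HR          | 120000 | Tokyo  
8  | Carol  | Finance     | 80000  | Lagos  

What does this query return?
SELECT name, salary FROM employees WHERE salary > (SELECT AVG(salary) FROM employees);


Subquery: AVG(salary) = 88750.0
Filtering: salary > 88750.0
  Dave (110000) -> MATCH
  Rosa (100000) -> MATCH
  Uma (110000) -> MATCH
  Sam (90000) -> MATCH
  Olivia (120000) -> MATCH


5 rows:
Dave, 110000
Rosa, 100000
Uma, 110000
Sam, 90000
Olivia, 120000


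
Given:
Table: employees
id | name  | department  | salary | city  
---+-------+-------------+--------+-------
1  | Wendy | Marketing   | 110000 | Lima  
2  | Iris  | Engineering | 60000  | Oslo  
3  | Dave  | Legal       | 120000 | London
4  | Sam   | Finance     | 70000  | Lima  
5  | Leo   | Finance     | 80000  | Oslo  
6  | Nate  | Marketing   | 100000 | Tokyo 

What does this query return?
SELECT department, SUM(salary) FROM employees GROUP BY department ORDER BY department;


Summing salary within each department:
  Engineering: 60000 = 60000
  Finance: 70000 + 80000 = 150000
  Legal: 120000 = 120000
  Marketing: 110000 + 100000 = 210000


4 groups:
Engineering, 60000
Finance, 150000
Legal, 120000
Marketing, 210000


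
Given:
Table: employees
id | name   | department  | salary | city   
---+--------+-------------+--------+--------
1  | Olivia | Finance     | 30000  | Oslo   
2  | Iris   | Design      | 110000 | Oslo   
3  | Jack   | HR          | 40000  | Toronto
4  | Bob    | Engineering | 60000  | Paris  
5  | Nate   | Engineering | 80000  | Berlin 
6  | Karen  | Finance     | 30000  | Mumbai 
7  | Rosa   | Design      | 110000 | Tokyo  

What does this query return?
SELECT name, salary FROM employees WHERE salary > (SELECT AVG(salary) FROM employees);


Subquery: AVG(salary) = 65714.29
Filtering: salary > 65714.29
  Iris (110000) -> MATCH
  Nate (80000) -> MATCH
  Rosa (110000) -> MATCH


3 rows:
Iris, 110000
Nate, 80000
Rosa, 110000


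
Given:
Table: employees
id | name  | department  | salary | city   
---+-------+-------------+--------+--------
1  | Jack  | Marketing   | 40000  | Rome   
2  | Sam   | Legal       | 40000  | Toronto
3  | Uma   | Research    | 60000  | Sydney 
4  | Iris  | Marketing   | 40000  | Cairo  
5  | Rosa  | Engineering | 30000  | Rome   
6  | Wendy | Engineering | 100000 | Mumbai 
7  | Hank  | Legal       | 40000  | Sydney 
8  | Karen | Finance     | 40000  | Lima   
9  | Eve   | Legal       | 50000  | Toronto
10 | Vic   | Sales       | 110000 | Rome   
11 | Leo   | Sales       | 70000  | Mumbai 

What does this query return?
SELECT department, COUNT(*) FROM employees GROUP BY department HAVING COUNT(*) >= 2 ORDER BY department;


Groups with count >= 2:
  Engineering: 2 -> PASS
  Legal: 3 -> PASS
  Marketing: 2 -> PASS
  Sales: 2 -> PASS
  Finance: 1 -> filtered out
  Research: 1 -> filtered out


4 groups:
Engineering, 2
Legal, 3
Marketing, 2
Sales, 2


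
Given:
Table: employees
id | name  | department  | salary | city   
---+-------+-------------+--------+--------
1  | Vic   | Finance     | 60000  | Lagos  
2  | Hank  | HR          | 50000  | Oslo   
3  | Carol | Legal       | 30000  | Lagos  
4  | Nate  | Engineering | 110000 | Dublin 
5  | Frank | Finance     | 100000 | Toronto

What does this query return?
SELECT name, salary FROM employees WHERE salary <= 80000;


Filtering: salary <= 80000
Matching: 3 rows

3 rows:
Vic, 60000
Hank, 50000
Carol, 30000


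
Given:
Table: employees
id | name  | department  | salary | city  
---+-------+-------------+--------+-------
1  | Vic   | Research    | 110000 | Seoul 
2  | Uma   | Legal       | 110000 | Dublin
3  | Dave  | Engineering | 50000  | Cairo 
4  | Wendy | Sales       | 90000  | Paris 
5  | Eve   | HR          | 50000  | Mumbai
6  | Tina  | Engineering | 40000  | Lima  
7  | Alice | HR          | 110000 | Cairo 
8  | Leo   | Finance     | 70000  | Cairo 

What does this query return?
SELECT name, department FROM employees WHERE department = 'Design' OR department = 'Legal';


Filtering: department = 'Design' OR 'Legal'
Matching: 1 rows

1 rows:
Uma, Legal


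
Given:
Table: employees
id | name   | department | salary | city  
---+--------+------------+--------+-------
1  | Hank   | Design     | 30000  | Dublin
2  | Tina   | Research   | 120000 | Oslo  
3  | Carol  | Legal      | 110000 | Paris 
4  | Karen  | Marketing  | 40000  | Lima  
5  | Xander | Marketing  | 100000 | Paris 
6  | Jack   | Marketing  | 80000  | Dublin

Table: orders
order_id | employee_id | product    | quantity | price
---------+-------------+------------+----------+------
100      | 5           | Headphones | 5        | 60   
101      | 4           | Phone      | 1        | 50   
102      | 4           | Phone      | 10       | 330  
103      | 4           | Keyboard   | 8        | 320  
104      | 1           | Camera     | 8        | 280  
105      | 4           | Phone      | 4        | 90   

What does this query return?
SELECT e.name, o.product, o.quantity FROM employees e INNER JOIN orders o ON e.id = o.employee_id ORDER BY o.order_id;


Joining employees.id = orders.employee_id:
  employee Xander (id=5) -> order Headphones
  employee Karen (id=4) -> order Phone
  employee Karen (id=4) -> order Phone
  employee Karen (id=4) -> order Keyboard
  employee Hank (id=1) -> order Camera
  employee Karen (id=4) -> order Phone


6 rows:
Xander, Headphones, 5
Karen, Phone, 1
Karen, Phone, 10
Karen, Keyboard, 8
Hank, Camera, 8
Karen, Phone, 4
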